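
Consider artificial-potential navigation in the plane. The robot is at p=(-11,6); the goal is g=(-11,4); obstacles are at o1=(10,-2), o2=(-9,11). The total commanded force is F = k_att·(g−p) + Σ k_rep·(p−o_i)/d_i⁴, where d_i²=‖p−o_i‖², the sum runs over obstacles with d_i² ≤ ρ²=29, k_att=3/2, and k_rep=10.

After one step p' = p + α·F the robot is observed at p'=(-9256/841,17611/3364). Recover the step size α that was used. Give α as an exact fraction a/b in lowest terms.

α = 1/4

F_att = 3/2·(g−p) = 3/2·(0,-2) = (0.0000,-3.0000)
o1: d²=505 > ρ²=29 → inactive
o2: d²=29 ≤ ρ²=29; F_rep = 10·(-2,-5)/29² = (-0.0238,-0.0595)
F = F_att + ΣF_rep = (-0.0238,-3.0595)
Δp = p'−p = (-0.0059,-0.7649); α = Δx/Fx = (-5/841) / (-20/841) = 1/4
check: Δy/Fy = (-2573/3364) / (-2573/841) = 1/4 ✓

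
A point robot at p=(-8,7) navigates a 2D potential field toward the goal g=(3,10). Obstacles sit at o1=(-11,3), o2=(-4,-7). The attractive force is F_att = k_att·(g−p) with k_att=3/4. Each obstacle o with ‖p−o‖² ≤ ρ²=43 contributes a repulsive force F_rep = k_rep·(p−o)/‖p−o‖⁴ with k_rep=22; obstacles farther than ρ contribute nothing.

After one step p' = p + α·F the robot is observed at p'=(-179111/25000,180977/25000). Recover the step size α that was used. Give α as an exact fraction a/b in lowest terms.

α = 1/10

F_att = 3/4·(g−p) = 3/4·(11,3) = (8.2500,2.2500)
o1: d²=25 ≤ ρ²=43; F_rep = 22·(3,4)/25² = (0.1056,0.1408)
o2: d²=212 > ρ²=43 → inactive
F = F_att + ΣF_rep = (8.3556,2.3908)
Δp = p'−p = (0.8356,0.2391); α = Δx/Fx = (20889/25000) / (20889/2500) = 1/10
check: Δy/Fy = (5977/25000) / (5977/2500) = 1/10 ✓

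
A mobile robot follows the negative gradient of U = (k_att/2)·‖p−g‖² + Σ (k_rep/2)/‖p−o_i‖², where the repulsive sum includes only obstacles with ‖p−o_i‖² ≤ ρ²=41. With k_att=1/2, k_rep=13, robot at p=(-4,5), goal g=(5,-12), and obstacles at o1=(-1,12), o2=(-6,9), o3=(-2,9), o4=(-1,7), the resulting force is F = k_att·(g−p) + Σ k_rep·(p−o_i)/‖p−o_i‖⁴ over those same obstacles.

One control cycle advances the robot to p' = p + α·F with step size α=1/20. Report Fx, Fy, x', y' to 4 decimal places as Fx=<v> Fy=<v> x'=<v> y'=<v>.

Fx=4.2692 Fy=-8.9138 x'=-3.7865 y'=4.5543

F_att = 1/2·(g−p) = 1/2·(9,-17) = (4.5000,-8.5000)
o1: d²=58 > ρ²=41 → inactive
o2: d²=20 ≤ ρ²=41; F_rep = 13·(2,-4)/20² = (0.0650,-0.1300)
o3: d²=20 ≤ ρ²=41; F_rep = 13·(-2,-4)/20² = (-0.0650,-0.1300)
o4: d²=13 ≤ ρ²=41; F_rep = 13·(-3,-2)/13² = (-0.2308,-0.1538)
F = F_att + ΣF_rep = (4.2692,-8.9138)
p' = p + 1/20·F = (-3.7865,4.5543)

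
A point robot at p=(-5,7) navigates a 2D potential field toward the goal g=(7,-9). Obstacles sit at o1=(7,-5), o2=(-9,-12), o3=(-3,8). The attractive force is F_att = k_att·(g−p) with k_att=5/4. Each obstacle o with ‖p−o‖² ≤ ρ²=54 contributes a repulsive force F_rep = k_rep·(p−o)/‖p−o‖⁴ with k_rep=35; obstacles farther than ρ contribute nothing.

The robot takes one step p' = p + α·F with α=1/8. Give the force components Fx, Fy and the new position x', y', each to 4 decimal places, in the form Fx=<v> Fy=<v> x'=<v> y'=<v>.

F_att = 5/4·(g−p) = 5/4·(12,-16) = (15.0000,-20.0000)
o1: d²=288 > ρ²=54 → inactive
o2: d²=377 > ρ²=54 → inactive
o3: d²=5 ≤ ρ²=54; F_rep = 35·(-2,-1)/5² = (-2.8000,-1.4000)
F = F_att + ΣF_rep = (12.2000,-21.4000)
p' = p + 1/8·F = (-3.4750,4.3250)

Fx=12.2000 Fy=-21.4000 x'=-3.4750 y'=4.3250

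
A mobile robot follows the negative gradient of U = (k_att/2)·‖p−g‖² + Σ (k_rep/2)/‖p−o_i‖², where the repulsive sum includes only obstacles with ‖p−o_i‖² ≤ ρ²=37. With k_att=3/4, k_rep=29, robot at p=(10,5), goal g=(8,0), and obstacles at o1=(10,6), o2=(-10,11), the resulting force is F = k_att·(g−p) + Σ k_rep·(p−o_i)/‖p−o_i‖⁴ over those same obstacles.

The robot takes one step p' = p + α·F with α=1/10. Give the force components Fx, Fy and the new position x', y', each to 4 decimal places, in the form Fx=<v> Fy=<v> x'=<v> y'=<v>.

F_att = 3/4·(g−p) = 3/4·(-2,-5) = (-1.5000,-3.7500)
o1: d²=1 ≤ ρ²=37; F_rep = 29·(0,-1)/1² = (0.0000,-29.0000)
o2: d²=436 > ρ²=37 → inactive
F = F_att + ΣF_rep = (-1.5000,-32.7500)
p' = p + 1/10·F = (9.8500,1.7250)

Fx=-1.5000 Fy=-32.7500 x'=9.8500 y'=1.7250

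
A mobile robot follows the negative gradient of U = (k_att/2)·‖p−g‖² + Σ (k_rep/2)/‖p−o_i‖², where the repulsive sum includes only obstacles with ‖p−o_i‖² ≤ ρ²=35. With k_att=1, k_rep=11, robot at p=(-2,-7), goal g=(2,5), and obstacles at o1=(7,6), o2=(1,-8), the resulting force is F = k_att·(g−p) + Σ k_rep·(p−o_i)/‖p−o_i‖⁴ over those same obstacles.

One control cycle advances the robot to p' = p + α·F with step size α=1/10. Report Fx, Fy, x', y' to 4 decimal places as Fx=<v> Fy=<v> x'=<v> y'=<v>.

F_att = 1·(g−p) = 1·(4,12) = (4.0000,12.0000)
o1: d²=250 > ρ²=35 → inactive
o2: d²=10 ≤ ρ²=35; F_rep = 11·(-3,1)/10² = (-0.3300,0.1100)
F = F_att + ΣF_rep = (3.6700,12.1100)
p' = p + 1/10·F = (-1.6330,-5.7890)

Fx=3.6700 Fy=12.1100 x'=-1.6330 y'=-5.7890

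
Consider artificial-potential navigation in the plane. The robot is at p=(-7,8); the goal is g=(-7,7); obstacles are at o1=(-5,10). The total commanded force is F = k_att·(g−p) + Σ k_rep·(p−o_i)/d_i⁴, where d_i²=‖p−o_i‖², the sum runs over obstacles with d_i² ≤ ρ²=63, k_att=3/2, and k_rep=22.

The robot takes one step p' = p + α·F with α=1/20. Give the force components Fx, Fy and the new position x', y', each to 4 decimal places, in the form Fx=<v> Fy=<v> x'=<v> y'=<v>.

F_att = 3/2·(g−p) = 3/2·(0,-1) = (0.0000,-1.5000)
o1: d²=8 ≤ ρ²=63; F_rep = 22·(-2,-2)/8² = (-0.6875,-0.6875)
F = F_att + ΣF_rep = (-0.6875,-2.1875)
p' = p + 1/20·F = (-7.0344,7.8906)

Fx=-0.6875 Fy=-2.1875 x'=-7.0344 y'=7.8906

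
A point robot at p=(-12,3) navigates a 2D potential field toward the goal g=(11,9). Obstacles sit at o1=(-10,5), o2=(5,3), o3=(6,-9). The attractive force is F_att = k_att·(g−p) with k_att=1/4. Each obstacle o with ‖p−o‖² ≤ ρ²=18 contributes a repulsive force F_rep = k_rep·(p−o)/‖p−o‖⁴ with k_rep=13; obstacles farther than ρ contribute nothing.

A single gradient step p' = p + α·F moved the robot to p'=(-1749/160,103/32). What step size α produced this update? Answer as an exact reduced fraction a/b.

F_att = 1/4·(g−p) = 1/4·(23,6) = (5.7500,1.5000)
o1: d²=8 ≤ ρ²=18; F_rep = 13·(-2,-2)/8² = (-0.4062,-0.4062)
o2: d²=289 > ρ²=18 → inactive
o3: d²=468 > ρ²=18 → inactive
F = F_att + ΣF_rep = (5.3438,1.0938)
Δp = p'−p = (1.0688,0.2188); α = Δx/Fx = (171/160) / (171/32) = 1/5
check: Δy/Fy = (7/32) / (35/32) = 1/5 ✓

α = 1/5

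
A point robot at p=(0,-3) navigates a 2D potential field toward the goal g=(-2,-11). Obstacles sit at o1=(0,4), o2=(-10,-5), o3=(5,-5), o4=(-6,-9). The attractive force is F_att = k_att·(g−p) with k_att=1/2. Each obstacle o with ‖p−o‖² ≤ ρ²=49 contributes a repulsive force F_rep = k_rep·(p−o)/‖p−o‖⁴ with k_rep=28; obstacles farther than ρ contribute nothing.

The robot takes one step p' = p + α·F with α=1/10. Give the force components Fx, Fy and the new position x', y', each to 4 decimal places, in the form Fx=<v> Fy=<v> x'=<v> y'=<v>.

Fx=-1.1665 Fy=-4.0150 x'=-0.1166 y'=-3.4015

F_att = 1/2·(g−p) = 1/2·(-2,-8) = (-1.0000,-4.0000)
o1: d²=49 ≤ ρ²=49; F_rep = 28·(0,-7)/49² = (0.0000,-0.0816)
o2: d²=104 > ρ²=49 → inactive
o3: d²=29 ≤ ρ²=49; F_rep = 28·(-5,2)/29² = (-0.1665,0.0666)
o4: d²=72 > ρ²=49 → inactive
F = F_att + ΣF_rep = (-1.1665,-4.0150)
p' = p + 1/10·F = (-0.1166,-3.4015)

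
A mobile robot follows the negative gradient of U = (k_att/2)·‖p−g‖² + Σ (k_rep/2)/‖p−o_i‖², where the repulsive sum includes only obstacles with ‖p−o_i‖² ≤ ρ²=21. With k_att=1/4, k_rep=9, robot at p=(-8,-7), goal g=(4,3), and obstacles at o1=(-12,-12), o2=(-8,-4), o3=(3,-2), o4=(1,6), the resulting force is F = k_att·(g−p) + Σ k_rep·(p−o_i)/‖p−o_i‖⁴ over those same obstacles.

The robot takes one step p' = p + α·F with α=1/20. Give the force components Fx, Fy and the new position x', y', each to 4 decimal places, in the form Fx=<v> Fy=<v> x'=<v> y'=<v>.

F_att = 1/4·(g−p) = 1/4·(12,10) = (3.0000,2.5000)
o1: d²=41 > ρ²=21 → inactive
o2: d²=9 ≤ ρ²=21; F_rep = 9·(0,-3)/9² = (0.0000,-0.3333)
o3: d²=146 > ρ²=21 → inactive
o4: d²=250 > ρ²=21 → inactive
F = F_att + ΣF_rep = (3.0000,2.1667)
p' = p + 1/20·F = (-7.8500,-6.8917)

Fx=3.0000 Fy=2.1667 x'=-7.8500 y'=-6.8917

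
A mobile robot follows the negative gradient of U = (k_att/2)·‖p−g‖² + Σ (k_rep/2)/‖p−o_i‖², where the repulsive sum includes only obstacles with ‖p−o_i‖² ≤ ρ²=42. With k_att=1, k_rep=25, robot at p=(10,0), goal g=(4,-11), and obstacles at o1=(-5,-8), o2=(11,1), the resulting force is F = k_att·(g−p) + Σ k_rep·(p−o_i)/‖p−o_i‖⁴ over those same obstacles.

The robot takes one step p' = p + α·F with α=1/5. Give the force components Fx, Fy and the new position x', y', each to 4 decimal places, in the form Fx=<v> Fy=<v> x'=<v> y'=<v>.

Fx=-12.2500 Fy=-17.2500 x'=7.5500 y'=-3.4500

F_att = 1·(g−p) = 1·(-6,-11) = (-6.0000,-11.0000)
o1: d²=289 > ρ²=42 → inactive
o2: d²=2 ≤ ρ²=42; F_rep = 25·(-1,-1)/2² = (-6.2500,-6.2500)
F = F_att + ΣF_rep = (-12.2500,-17.2500)
p' = p + 1/5·F = (7.5500,-3.4500)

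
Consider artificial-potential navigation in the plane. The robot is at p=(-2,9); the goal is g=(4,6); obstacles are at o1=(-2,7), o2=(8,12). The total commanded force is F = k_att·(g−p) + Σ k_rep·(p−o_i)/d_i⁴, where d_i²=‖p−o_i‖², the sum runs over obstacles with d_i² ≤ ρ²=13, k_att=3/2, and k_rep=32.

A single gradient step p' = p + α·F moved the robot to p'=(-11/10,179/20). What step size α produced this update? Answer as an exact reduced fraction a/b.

α = 1/10

F_att = 3/2·(g−p) = 3/2·(6,-3) = (9.0000,-4.5000)
o1: d²=4 ≤ ρ²=13; F_rep = 32·(0,2)/4² = (0.0000,4.0000)
o2: d²=109 > ρ²=13 → inactive
F = F_att + ΣF_rep = (9.0000,-0.5000)
Δp = p'−p = (0.9000,-0.0500); α = Δx/Fx = (9/10) / (9) = 1/10
check: Δy/Fy = (-1/20) / (-1/2) = 1/10 ✓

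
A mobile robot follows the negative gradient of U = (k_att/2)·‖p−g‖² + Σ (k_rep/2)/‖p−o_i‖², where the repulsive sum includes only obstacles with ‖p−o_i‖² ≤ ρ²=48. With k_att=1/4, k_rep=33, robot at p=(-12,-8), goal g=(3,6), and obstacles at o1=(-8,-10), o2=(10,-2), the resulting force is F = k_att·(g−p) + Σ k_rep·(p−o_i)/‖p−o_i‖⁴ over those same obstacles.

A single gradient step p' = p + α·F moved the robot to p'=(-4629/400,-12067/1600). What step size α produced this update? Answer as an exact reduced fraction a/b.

α = 1/8

F_att = 1/4·(g−p) = 1/4·(15,14) = (3.7500,3.5000)
o1: d²=20 ≤ ρ²=48; F_rep = 33·(-4,2)/20² = (-0.3300,0.1650)
o2: d²=520 > ρ²=48 → inactive
F = F_att + ΣF_rep = (3.4200,3.6650)
Δp = p'−p = (0.4275,0.4581); α = Δx/Fx = (171/400) / (171/50) = 1/8
check: Δy/Fy = (733/1600) / (733/200) = 1/8 ✓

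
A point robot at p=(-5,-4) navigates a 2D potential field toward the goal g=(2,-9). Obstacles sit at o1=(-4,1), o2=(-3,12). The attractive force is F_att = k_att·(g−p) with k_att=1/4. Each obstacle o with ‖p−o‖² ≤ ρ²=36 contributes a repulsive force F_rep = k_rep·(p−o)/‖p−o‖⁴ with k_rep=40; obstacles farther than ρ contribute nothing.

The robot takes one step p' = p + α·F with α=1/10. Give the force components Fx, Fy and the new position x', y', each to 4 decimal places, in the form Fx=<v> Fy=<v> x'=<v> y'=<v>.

Fx=1.6908 Fy=-1.5459 x'=-4.8309 y'=-4.1546

F_att = 1/4·(g−p) = 1/4·(7,-5) = (1.7500,-1.2500)
o1: d²=26 ≤ ρ²=36; F_rep = 40·(-1,-5)/26² = (-0.0592,-0.2959)
o2: d²=260 > ρ²=36 → inactive
F = F_att + ΣF_rep = (1.6908,-1.5459)
p' = p + 1/10·F = (-4.8309,-4.1546)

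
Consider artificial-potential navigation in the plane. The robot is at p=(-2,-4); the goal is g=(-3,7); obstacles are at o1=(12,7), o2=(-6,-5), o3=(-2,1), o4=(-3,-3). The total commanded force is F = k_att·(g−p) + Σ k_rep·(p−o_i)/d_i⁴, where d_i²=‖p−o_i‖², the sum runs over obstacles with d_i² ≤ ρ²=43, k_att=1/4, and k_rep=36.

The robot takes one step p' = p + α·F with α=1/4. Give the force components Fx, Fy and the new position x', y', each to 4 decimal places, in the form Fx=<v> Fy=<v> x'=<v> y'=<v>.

Fx=9.2483 Fy=-6.4134 x'=0.3121 y'=-5.6034

F_att = 1/4·(g−p) = 1/4·(-1,11) = (-0.2500,2.7500)
o1: d²=317 > ρ²=43 → inactive
o2: d²=17 ≤ ρ²=43; F_rep = 36·(4,1)/17² = (0.4983,0.1246)
o3: d²=25 ≤ ρ²=43; F_rep = 36·(0,-5)/25² = (0.0000,-0.2880)
o4: d²=2 ≤ ρ²=43; F_rep = 36·(1,-1)/2² = (9.0000,-9.0000)
F = F_att + ΣF_rep = (9.2483,-6.4134)
p' = p + 1/4·F = (0.3121,-5.6034)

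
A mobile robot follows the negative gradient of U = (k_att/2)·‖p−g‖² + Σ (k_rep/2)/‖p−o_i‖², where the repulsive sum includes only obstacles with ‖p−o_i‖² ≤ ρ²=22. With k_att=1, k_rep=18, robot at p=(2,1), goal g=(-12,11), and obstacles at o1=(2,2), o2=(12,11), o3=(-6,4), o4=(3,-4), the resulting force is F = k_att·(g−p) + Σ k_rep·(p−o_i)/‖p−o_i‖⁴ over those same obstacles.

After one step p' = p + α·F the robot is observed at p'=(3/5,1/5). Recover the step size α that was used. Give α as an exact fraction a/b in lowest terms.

F_att = 1·(g−p) = 1·(-14,10) = (-14.0000,10.0000)
o1: d²=1 ≤ ρ²=22; F_rep = 18·(0,-1)/1² = (0.0000,-18.0000)
o2: d²=200 > ρ²=22 → inactive
o3: d²=73 > ρ²=22 → inactive
o4: d²=26 > ρ²=22 → inactive
F = F_att + ΣF_rep = (-14.0000,-8.0000)
Δp = p'−p = (-1.4000,-0.8000); α = Δx/Fx = (-7/5) / (-14) = 1/10
check: Δy/Fy = (-4/5) / (-8) = 1/10 ✓

α = 1/10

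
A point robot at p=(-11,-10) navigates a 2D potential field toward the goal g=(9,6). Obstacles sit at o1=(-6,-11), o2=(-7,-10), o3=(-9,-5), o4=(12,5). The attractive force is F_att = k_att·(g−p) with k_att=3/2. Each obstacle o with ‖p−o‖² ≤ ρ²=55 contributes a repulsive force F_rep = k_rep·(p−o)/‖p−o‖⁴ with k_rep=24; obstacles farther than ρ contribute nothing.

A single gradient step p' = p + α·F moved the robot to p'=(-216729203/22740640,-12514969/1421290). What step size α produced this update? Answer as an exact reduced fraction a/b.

α = 1/20

F_att = 3/2·(g−p) = 3/2·(20,16) = (30.0000,24.0000)
o1: d²=26 ≤ ρ²=55; F_rep = 24·(-5,1)/26² = (-0.1775,0.0355)
o2: d²=16 ≤ ρ²=55; F_rep = 24·(-4,0)/16² = (-0.3750,0.0000)
o3: d²=29 ≤ ρ²=55; F_rep = 24·(-2,-5)/29² = (-0.0571,-0.1427)
o4: d²=754 > ρ²=55 → inactive
F = F_att + ΣF_rep = (29.3904,23.8928)
Δp = p'−p = (1.4695,1.1946); α = Δx/Fx = (33417837/22740640) / (33417837/1137032) = 1/20
check: Δy/Fy = (1697931/1421290) / (3395862/142129) = 1/20 ✓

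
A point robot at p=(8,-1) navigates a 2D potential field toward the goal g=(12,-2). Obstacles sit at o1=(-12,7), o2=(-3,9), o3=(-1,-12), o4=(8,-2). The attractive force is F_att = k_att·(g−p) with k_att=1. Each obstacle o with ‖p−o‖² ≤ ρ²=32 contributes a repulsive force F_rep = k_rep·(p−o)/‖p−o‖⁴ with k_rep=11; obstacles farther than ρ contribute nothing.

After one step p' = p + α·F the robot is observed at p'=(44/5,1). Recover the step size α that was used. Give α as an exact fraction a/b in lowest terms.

F_att = 1·(g−p) = 1·(4,-1) = (4.0000,-1.0000)
o1: d²=464 > ρ²=32 → inactive
o2: d²=221 > ρ²=32 → inactive
o3: d²=202 > ρ²=32 → inactive
o4: d²=1 ≤ ρ²=32; F_rep = 11·(0,1)/1² = (0.0000,11.0000)
F = F_att + ΣF_rep = (4.0000,10.0000)
Δp = p'−p = (0.8000,2.0000); α = Δx/Fx = (4/5) / (4) = 1/5
check: Δy/Fy = (2) / (10) = 1/5 ✓

α = 1/5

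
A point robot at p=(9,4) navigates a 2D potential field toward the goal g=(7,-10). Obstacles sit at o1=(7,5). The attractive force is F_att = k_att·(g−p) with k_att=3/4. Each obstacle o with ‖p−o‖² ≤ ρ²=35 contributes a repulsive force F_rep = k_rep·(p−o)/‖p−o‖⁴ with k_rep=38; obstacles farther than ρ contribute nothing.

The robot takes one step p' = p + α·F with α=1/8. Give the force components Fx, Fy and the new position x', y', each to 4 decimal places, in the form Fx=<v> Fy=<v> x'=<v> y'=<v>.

Fx=1.5400 Fy=-12.0200 x'=9.1925 y'=2.4975

F_att = 3/4·(g−p) = 3/4·(-2,-14) = (-1.5000,-10.5000)
o1: d²=5 ≤ ρ²=35; F_rep = 38·(2,-1)/5² = (3.0400,-1.5200)
F = F_att + ΣF_rep = (1.5400,-12.0200)
p' = p + 1/8·F = (9.1925,2.4975)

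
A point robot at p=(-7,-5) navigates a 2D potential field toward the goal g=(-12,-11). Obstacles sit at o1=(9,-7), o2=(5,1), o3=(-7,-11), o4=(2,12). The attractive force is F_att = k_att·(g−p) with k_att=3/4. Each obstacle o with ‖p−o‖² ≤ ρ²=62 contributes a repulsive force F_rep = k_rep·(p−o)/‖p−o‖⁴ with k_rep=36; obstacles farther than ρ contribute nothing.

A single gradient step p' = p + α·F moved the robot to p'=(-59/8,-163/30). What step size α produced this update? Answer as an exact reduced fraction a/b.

F_att = 3/4·(g−p) = 3/4·(-5,-6) = (-3.7500,-4.5000)
o1: d²=260 > ρ²=62 → inactive
o2: d²=180 > ρ²=62 → inactive
o3: d²=36 ≤ ρ²=62; F_rep = 36·(0,6)/36² = (0.0000,0.1667)
o4: d²=370 > ρ²=62 → inactive
F = F_att + ΣF_rep = (-3.7500,-4.3333)
Δp = p'−p = (-0.3750,-0.4333); α = Δx/Fx = (-3/8) / (-15/4) = 1/10
check: Δy/Fy = (-13/30) / (-13/3) = 1/10 ✓

α = 1/10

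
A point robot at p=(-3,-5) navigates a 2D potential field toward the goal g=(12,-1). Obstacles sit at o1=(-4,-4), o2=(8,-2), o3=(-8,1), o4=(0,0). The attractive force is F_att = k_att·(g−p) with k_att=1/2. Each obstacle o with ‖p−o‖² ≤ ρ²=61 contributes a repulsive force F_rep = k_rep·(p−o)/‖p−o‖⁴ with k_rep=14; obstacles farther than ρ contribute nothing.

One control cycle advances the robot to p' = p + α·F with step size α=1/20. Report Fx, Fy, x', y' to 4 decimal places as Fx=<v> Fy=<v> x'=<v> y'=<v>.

Fx=10.9825 Fy=-1.5831 x'=-2.4509 y'=-5.0792

F_att = 1/2·(g−p) = 1/2·(15,4) = (7.5000,2.0000)
o1: d²=2 ≤ ρ²=61; F_rep = 14·(1,-1)/2² = (3.5000,-3.5000)
o2: d²=130 > ρ²=61 → inactive
o3: d²=61 ≤ ρ²=61; F_rep = 14·(5,-6)/61² = (0.0188,-0.0226)
o4: d²=34 ≤ ρ²=61; F_rep = 14·(-3,-5)/34² = (-0.0363,-0.0606)
F = F_att + ΣF_rep = (10.9825,-1.5831)
p' = p + 1/20·F = (-2.4509,-5.0792)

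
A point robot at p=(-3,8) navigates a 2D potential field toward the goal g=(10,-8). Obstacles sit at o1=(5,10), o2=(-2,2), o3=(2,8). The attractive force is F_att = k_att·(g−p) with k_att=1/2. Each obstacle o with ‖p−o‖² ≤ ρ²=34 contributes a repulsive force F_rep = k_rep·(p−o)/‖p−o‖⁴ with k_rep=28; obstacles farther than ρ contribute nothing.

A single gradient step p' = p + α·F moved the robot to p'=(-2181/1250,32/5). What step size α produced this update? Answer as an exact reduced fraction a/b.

α = 1/5

F_att = 1/2·(g−p) = 1/2·(13,-16) = (6.5000,-8.0000)
o1: d²=68 > ρ²=34 → inactive
o2: d²=37 > ρ²=34 → inactive
o3: d²=25 ≤ ρ²=34; F_rep = 28·(-5,0)/25² = (-0.2240,0.0000)
F = F_att + ΣF_rep = (6.2760,-8.0000)
Δp = p'−p = (1.2552,-1.6000); α = Δx/Fx = (1569/1250) / (1569/250) = 1/5
check: Δy/Fy = (-8/5) / (-8) = 1/5 ✓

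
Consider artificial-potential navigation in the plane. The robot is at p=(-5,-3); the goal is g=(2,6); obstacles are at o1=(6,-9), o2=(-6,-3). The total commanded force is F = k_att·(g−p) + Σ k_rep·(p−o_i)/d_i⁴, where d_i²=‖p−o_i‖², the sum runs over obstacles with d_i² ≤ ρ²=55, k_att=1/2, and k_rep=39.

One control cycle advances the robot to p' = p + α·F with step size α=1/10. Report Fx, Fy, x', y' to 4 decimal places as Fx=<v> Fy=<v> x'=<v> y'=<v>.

Fx=42.5000 Fy=4.5000 x'=-0.7500 y'=-2.5500

F_att = 1/2·(g−p) = 1/2·(7,9) = (3.5000,4.5000)
o1: d²=157 > ρ²=55 → inactive
o2: d²=1 ≤ ρ²=55; F_rep = 39·(1,0)/1² = (39.0000,0.0000)
F = F_att + ΣF_rep = (42.5000,4.5000)
p' = p + 1/10·F = (-0.7500,-2.5500)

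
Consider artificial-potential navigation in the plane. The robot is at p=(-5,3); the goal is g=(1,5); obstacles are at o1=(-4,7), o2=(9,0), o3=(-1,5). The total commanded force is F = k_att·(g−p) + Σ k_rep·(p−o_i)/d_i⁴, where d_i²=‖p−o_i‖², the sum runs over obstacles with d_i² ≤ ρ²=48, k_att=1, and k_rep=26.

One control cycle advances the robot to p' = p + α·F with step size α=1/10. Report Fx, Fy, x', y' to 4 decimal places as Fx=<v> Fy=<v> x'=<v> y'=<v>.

Fx=5.6500 Fy=1.5101 x'=-4.4350 y'=3.1510

F_att = 1·(g−p) = 1·(6,2) = (6.0000,2.0000)
o1: d²=17 ≤ ρ²=48; F_rep = 26·(-1,-4)/17² = (-0.0900,-0.3599)
o2: d²=205 > ρ²=48 → inactive
o3: d²=20 ≤ ρ²=48; F_rep = 26·(-4,-2)/20² = (-0.2600,-0.1300)
F = F_att + ΣF_rep = (5.6500,1.5101)
p' = p + 1/10·F = (-4.4350,3.1510)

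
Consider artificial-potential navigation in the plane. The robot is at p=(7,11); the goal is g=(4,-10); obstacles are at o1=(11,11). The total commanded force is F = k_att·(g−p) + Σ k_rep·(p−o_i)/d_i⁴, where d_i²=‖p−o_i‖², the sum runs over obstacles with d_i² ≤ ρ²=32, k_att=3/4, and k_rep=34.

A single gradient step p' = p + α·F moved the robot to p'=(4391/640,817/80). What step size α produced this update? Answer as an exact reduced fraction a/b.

α = 1/20

F_att = 3/4·(g−p) = 3/4·(-3,-21) = (-2.2500,-15.7500)
o1: d²=16 ≤ ρ²=32; F_rep = 34·(-4,0)/16² = (-0.5312,0.0000)
F = F_att + ΣF_rep = (-2.7812,-15.7500)
Δp = p'−p = (-0.1391,-0.7875); α = Δx/Fx = (-89/640) / (-89/32) = 1/20
check: Δy/Fy = (-63/80) / (-63/4) = 1/20 ✓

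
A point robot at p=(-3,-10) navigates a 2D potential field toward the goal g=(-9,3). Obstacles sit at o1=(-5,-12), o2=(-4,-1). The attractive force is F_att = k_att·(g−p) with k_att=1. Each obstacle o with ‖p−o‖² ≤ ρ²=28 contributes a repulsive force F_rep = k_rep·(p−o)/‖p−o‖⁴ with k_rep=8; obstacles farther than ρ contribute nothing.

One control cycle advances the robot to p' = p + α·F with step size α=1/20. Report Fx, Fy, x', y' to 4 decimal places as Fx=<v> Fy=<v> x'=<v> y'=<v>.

Fx=-5.7500 Fy=13.2500 x'=-3.2875 y'=-9.3375

F_att = 1·(g−p) = 1·(-6,13) = (-6.0000,13.0000)
o1: d²=8 ≤ ρ²=28; F_rep = 8·(2,2)/8² = (0.2500,0.2500)
o2: d²=82 > ρ²=28 → inactive
F = F_att + ΣF_rep = (-5.7500,13.2500)
p' = p + 1/20·F = (-3.2875,-9.3375)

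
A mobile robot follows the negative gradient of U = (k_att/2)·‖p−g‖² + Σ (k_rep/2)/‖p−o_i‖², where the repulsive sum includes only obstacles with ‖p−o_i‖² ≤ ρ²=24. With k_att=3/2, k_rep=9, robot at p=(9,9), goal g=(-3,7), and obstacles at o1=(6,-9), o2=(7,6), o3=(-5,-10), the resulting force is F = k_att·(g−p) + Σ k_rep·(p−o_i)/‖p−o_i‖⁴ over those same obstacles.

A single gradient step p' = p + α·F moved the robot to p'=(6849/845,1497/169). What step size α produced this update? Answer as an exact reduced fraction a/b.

α = 1/20

F_att = 3/2·(g−p) = 3/2·(-12,-2) = (-18.0000,-3.0000)
o1: d²=333 > ρ²=24 → inactive
o2: d²=13 ≤ ρ²=24; F_rep = 9·(2,3)/13² = (0.1065,0.1598)
o3: d²=557 > ρ²=24 → inactive
F = F_att + ΣF_rep = (-17.8935,-2.8402)
Δp = p'−p = (-0.8947,-0.1420); α = Δx/Fx = (-756/845) / (-3024/169) = 1/20
check: Δy/Fy = (-24/169) / (-480/169) = 1/20 ✓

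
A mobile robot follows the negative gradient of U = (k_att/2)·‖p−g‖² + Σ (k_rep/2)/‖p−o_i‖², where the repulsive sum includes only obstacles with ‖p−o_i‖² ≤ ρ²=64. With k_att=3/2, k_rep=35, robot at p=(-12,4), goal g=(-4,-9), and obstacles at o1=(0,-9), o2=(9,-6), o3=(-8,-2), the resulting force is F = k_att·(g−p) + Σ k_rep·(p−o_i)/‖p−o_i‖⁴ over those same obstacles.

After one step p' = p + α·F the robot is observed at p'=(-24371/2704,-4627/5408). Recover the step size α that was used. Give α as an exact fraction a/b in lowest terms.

F_att = 3/2·(g−p) = 3/2·(8,-13) = (12.0000,-19.5000)
o1: d²=313 > ρ²=64 → inactive
o2: d²=541 > ρ²=64 → inactive
o3: d²=52 ≤ ρ²=64; F_rep = 35·(-4,6)/52² = (-0.0518,0.0777)
F = F_att + ΣF_rep = (11.9482,-19.4223)
Δp = p'−p = (2.9871,-4.8556); α = Δx/Fx = (8077/2704) / (8077/676) = 1/4
check: Δy/Fy = (-26259/5408) / (-26259/1352) = 1/4 ✓

α = 1/4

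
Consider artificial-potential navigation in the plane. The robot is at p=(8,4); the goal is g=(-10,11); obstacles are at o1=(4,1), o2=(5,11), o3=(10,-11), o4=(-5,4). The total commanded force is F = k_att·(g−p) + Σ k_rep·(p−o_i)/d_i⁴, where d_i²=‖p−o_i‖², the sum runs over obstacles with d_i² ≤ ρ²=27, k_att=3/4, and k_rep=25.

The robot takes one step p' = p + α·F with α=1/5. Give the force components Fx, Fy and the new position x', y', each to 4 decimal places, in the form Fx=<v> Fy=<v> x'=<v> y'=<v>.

F_att = 3/4·(g−p) = 3/4·(-18,7) = (-13.5000,5.2500)
o1: d²=25 ≤ ρ²=27; F_rep = 25·(4,3)/25² = (0.1600,0.1200)
o2: d²=58 > ρ²=27 → inactive
o3: d²=229 > ρ²=27 → inactive
o4: d²=169 > ρ²=27 → inactive
F = F_att + ΣF_rep = (-13.3400,5.3700)
p' = p + 1/5·F = (5.3320,5.0740)

Fx=-13.3400 Fy=5.3700 x'=5.3320 y'=5.0740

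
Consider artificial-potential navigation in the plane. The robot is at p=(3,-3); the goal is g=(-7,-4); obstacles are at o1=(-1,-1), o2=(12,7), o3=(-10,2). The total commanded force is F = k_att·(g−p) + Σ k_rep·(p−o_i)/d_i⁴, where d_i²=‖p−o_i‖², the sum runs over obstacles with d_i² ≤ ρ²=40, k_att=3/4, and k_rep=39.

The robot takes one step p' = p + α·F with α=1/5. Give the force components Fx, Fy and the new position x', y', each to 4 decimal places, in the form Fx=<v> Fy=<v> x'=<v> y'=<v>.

F_att = 3/4·(g−p) = 3/4·(-10,-1) = (-7.5000,-0.7500)
o1: d²=20 ≤ ρ²=40; F_rep = 39·(4,-2)/20² = (0.3900,-0.1950)
o2: d²=181 > ρ²=40 → inactive
o3: d²=194 > ρ²=40 → inactive
F = F_att + ΣF_rep = (-7.1100,-0.9450)
p' = p + 1/5·F = (1.5780,-3.1890)

Fx=-7.1100 Fy=-0.9450 x'=1.5780 y'=-3.1890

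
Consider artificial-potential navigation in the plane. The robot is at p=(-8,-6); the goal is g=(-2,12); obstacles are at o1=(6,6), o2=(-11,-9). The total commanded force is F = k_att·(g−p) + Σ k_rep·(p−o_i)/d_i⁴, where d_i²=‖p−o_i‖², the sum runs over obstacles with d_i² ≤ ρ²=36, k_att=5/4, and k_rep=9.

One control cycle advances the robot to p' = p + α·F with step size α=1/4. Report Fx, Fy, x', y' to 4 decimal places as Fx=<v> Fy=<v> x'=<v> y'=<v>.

F_att = 5/4·(g−p) = 5/4·(6,18) = (7.5000,22.5000)
o1: d²=340 > ρ²=36 → inactive
o2: d²=18 ≤ ρ²=36; F_rep = 9·(3,3)/18² = (0.0833,0.0833)
F = F_att + ΣF_rep = (7.5833,22.5833)
p' = p + 1/4·F = (-6.1042,-0.3542)

Fx=7.5833 Fy=22.5833 x'=-6.1042 y'=-0.3542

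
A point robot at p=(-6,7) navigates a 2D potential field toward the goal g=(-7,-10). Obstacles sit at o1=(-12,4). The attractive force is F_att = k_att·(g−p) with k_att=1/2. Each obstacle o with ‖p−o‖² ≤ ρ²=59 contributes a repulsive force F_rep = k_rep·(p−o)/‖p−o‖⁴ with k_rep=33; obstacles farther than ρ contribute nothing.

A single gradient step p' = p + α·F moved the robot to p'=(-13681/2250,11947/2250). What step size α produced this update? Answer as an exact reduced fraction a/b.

F_att = 1/2·(g−p) = 1/2·(-1,-17) = (-0.5000,-8.5000)
o1: d²=45 ≤ ρ²=59; F_rep = 33·(6,3)/45² = (0.0978,0.0489)
F = F_att + ΣF_rep = (-0.4022,-8.4511)
Δp = p'−p = (-0.0804,-1.6902); α = Δx/Fx = (-181/2250) / (-181/450) = 1/5
check: Δy/Fy = (-3803/2250) / (-3803/450) = 1/5 ✓

α = 1/5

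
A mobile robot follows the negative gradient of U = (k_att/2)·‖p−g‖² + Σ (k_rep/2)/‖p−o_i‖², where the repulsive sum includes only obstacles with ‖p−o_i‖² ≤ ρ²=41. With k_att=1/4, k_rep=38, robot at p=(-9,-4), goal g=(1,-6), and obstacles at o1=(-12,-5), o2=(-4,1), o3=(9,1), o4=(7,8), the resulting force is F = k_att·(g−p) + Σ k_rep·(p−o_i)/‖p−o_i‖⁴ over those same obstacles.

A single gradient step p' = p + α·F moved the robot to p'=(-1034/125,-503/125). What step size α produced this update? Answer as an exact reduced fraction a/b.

F_att = 1/4·(g−p) = 1/4·(10,-2) = (2.5000,-0.5000)
o1: d²=10 ≤ ρ²=41; F_rep = 38·(3,1)/10² = (1.1400,0.3800)
o2: d²=50 > ρ²=41 → inactive
o3: d²=349 > ρ²=41 → inactive
o4: d²=400 > ρ²=41 → inactive
F = F_att + ΣF_rep = (3.6400,-0.1200)
Δp = p'−p = (0.7280,-0.0240); α = Δx/Fx = (91/125) / (91/25) = 1/5
check: Δy/Fy = (-3/125) / (-3/25) = 1/5 ✓

α = 1/5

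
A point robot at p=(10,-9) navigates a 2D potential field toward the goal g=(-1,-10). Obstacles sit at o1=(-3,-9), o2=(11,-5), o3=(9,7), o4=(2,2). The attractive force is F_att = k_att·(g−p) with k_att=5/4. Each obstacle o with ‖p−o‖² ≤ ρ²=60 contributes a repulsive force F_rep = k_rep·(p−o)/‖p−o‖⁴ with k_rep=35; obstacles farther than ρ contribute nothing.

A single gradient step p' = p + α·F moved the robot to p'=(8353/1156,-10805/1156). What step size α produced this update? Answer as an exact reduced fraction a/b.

α = 1/5

F_att = 5/4·(g−p) = 5/4·(-11,-1) = (-13.7500,-1.2500)
o1: d²=169 > ρ²=60 → inactive
o2: d²=17 ≤ ρ²=60; F_rep = 35·(-1,-4)/17² = (-0.1211,-0.4844)
o3: d²=257 > ρ²=60 → inactive
o4: d²=185 > ρ²=60 → inactive
F = F_att + ΣF_rep = (-13.8711,-1.7344)
Δp = p'−p = (-2.7742,-0.3469); α = Δx/Fx = (-3207/1156) / (-16035/1156) = 1/5
check: Δy/Fy = (-401/1156) / (-2005/1156) = 1/5 ✓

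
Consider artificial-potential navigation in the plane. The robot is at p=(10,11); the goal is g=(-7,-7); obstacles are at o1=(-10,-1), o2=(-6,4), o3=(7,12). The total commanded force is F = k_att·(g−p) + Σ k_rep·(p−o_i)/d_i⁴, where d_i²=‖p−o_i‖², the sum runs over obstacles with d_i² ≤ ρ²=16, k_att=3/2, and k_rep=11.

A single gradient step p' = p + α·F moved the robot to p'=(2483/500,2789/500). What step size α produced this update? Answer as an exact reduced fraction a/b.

F_att = 3/2·(g−p) = 3/2·(-17,-18) = (-25.5000,-27.0000)
o1: d²=544 > ρ²=16 → inactive
o2: d²=305 > ρ²=16 → inactive
o3: d²=10 ≤ ρ²=16; F_rep = 11·(3,-1)/10² = (0.3300,-0.1100)
F = F_att + ΣF_rep = (-25.1700,-27.1100)
Δp = p'−p = (-5.0340,-5.4220); α = Δx/Fx = (-2517/500) / (-2517/100) = 1/5
check: Δy/Fy = (-2711/500) / (-2711/100) = 1/5 ✓

α = 1/5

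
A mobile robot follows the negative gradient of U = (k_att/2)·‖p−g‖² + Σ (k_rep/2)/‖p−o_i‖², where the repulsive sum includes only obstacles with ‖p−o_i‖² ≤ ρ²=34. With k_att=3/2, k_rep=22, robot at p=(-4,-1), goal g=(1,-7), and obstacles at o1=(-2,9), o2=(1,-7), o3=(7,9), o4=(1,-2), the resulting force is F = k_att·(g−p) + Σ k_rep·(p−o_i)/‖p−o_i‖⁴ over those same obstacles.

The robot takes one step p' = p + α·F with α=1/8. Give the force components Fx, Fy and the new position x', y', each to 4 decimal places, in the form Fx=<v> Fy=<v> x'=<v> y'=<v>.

Fx=7.3373 Fy=-8.9675 x'=-3.0828 y'=-2.1209

F_att = 3/2·(g−p) = 3/2·(5,-6) = (7.5000,-9.0000)
o1: d²=104 > ρ²=34 → inactive
o2: d²=61 > ρ²=34 → inactive
o3: d²=221 > ρ²=34 → inactive
o4: d²=26 ≤ ρ²=34; F_rep = 22·(-5,1)/26² = (-0.1627,0.0325)
F = F_att + ΣF_rep = (7.3373,-8.9675)
p' = p + 1/8·F = (-3.0828,-2.1209)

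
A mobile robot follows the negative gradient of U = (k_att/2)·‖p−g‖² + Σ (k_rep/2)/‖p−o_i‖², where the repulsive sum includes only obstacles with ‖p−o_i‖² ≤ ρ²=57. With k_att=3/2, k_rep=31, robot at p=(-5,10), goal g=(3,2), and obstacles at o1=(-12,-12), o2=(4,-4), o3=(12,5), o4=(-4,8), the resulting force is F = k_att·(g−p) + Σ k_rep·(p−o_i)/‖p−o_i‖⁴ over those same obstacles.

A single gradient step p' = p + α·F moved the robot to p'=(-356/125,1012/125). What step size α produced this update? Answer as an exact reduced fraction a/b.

α = 1/5

F_att = 3/2·(g−p) = 3/2·(8,-8) = (12.0000,-12.0000)
o1: d²=533 > ρ²=57 → inactive
o2: d²=277 > ρ²=57 → inactive
o3: d²=314 > ρ²=57 → inactive
o4: d²=5 ≤ ρ²=57; F_rep = 31·(-1,2)/5² = (-1.2400,2.4800)
F = F_att + ΣF_rep = (10.7600,-9.5200)
Δp = p'−p = (2.1520,-1.9040); α = Δx/Fx = (269/125) / (269/25) = 1/5
check: Δy/Fy = (-238/125) / (-238/25) = 1/5 ✓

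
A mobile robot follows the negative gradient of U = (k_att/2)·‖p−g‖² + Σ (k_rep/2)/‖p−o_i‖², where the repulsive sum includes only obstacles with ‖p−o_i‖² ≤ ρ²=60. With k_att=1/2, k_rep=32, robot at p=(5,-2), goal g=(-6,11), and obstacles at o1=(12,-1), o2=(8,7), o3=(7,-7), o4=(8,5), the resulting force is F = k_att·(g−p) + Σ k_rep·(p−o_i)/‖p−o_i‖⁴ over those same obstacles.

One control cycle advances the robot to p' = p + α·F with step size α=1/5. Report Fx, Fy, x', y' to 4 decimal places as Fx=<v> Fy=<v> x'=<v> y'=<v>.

F_att = 1/2·(g−p) = 1/2·(-11,13) = (-5.5000,6.5000)
o1: d²=50 ≤ ρ²=60; F_rep = 32·(-7,-1)/50² = (-0.0896,-0.0128)
o2: d²=90 > ρ²=60 → inactive
o3: d²=29 ≤ ρ²=60; F_rep = 32·(-2,5)/29² = (-0.0761,0.1902)
o4: d²=58 ≤ ρ²=60; F_rep = 32·(-3,-7)/58² = (-0.0285,-0.0666)
F = F_att + ΣF_rep = (-5.6942,6.6109)
p' = p + 1/5·F = (3.8612,-0.6778)

Fx=-5.6942 Fy=6.6109 x'=3.8612 y'=-0.6778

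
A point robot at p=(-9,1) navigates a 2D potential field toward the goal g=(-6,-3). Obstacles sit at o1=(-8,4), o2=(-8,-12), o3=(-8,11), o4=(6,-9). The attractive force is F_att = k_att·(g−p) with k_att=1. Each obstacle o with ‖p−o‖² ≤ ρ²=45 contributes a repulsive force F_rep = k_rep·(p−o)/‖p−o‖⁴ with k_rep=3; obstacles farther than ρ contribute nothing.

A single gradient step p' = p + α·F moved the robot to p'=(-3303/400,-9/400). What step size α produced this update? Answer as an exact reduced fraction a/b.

F_att = 1·(g−p) = 1·(3,-4) = (3.0000,-4.0000)
o1: d²=10 ≤ ρ²=45; F_rep = 3·(-1,-3)/10² = (-0.0300,-0.0900)
o2: d²=170 > ρ²=45 → inactive
o3: d²=101 > ρ²=45 → inactive
o4: d²=325 > ρ²=45 → inactive
F = F_att + ΣF_rep = (2.9700,-4.0900)
Δp = p'−p = (0.7425,-1.0225); α = Δx/Fx = (297/400) / (297/100) = 1/4
check: Δy/Fy = (-409/400) / (-409/100) = 1/4 ✓

α = 1/4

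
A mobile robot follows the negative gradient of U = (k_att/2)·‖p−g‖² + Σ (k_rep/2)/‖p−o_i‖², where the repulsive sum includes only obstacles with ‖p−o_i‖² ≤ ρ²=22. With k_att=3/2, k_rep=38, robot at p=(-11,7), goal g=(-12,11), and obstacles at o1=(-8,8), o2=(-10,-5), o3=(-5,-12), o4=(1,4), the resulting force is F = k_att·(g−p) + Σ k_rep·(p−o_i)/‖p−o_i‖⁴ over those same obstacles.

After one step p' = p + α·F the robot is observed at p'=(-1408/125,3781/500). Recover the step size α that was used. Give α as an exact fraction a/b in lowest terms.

α = 1/10

F_att = 3/2·(g−p) = 3/2·(-1,4) = (-1.5000,6.0000)
o1: d²=10 ≤ ρ²=22; F_rep = 38·(-3,-1)/10² = (-1.1400,-0.3800)
o2: d²=145 > ρ²=22 → inactive
o3: d²=397 > ρ²=22 → inactive
o4: d²=153 > ρ²=22 → inactive
F = F_att + ΣF_rep = (-2.6400,5.6200)
Δp = p'−p = (-0.2640,0.5620); α = Δx/Fx = (-33/125) / (-66/25) = 1/10
check: Δy/Fy = (281/500) / (281/50) = 1/10 ✓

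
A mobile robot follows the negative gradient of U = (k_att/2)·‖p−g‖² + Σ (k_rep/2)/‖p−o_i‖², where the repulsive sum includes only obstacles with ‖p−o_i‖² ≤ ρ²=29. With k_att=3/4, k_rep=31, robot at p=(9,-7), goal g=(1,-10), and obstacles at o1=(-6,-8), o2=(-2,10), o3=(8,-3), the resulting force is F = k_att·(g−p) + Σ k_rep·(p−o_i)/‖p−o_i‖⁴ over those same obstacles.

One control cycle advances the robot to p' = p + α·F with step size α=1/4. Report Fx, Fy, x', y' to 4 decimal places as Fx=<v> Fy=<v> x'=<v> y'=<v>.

Fx=-5.8927 Fy=-2.6791 x'=7.5268 y'=-7.6698

F_att = 3/4·(g−p) = 3/4·(-8,-3) = (-6.0000,-2.2500)
o1: d²=226 > ρ²=29 → inactive
o2: d²=410 > ρ²=29 → inactive
o3: d²=17 ≤ ρ²=29; F_rep = 31·(1,-4)/17² = (0.1073,-0.4291)
F = F_att + ΣF_rep = (-5.8927,-2.6791)
p' = p + 1/4·F = (7.5268,-7.6698)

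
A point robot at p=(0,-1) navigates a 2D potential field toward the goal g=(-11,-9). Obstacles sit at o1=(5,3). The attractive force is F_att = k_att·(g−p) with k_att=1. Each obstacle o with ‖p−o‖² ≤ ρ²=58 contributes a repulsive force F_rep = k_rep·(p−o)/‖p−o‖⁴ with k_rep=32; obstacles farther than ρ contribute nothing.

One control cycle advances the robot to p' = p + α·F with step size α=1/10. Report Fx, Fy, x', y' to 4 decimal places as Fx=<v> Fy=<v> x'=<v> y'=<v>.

Fx=-11.0952 Fy=-8.0761 x'=-1.1095 y'=-1.8076

F_att = 1·(g−p) = 1·(-11,-8) = (-11.0000,-8.0000)
o1: d²=41 ≤ ρ²=58; F_rep = 32·(-5,-4)/41² = (-0.0952,-0.0761)
F = F_att + ΣF_rep = (-11.0952,-8.0761)
p' = p + 1/10·F = (-1.1095,-1.8076)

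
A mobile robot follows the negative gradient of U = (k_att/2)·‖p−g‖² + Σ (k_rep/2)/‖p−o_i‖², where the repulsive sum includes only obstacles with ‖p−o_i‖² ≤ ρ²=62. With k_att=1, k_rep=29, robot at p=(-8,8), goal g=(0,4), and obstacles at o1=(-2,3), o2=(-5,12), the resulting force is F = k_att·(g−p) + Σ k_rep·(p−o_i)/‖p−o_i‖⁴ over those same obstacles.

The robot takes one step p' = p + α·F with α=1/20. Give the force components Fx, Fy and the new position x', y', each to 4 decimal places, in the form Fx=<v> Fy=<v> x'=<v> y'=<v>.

F_att = 1·(g−p) = 1·(8,-4) = (8.0000,-4.0000)
o1: d²=61 ≤ ρ²=62; F_rep = 29·(-6,5)/61² = (-0.0468,0.0390)
o2: d²=25 ≤ ρ²=62; F_rep = 29·(-3,-4)/25² = (-0.1392,-0.1856)
F = F_att + ΣF_rep = (7.8140,-4.1466)
p' = p + 1/20·F = (-7.6093,7.7927)

Fx=7.8140 Fy=-4.1466 x'=-7.6093 y'=7.7927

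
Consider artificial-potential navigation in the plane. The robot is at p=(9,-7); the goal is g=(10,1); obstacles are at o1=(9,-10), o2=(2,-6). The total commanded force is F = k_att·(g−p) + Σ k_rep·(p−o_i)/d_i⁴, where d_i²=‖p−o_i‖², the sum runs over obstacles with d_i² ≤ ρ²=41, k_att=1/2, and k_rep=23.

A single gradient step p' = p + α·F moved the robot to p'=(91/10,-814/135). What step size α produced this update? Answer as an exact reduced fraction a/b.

F_att = 1/2·(g−p) = 1/2·(1,8) = (0.5000,4.0000)
o1: d²=9 ≤ ρ²=41; F_rep = 23·(0,3)/9² = (0.0000,0.8519)
o2: d²=50 > ρ²=41 → inactive
F = F_att + ΣF_rep = (0.5000,4.8519)
Δp = p'−p = (0.1000,0.9704); α = Δx/Fx = (1/10) / (1/2) = 1/5
check: Δy/Fy = (131/135) / (131/27) = 1/5 ✓

α = 1/5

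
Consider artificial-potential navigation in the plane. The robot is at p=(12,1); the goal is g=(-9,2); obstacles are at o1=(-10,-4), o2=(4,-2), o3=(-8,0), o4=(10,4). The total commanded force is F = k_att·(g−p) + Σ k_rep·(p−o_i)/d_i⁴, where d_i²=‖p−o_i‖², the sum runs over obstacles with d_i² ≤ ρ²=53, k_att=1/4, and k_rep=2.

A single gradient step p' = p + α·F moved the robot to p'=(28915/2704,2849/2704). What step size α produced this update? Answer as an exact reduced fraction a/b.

F_att = 1/4·(g−p) = 1/4·(-21,1) = (-5.2500,0.2500)
o1: d²=509 > ρ²=53 → inactive
o2: d²=73 > ρ²=53 → inactive
o3: d²=401 > ρ²=53 → inactive
o4: d²=13 ≤ ρ²=53; F_rep = 2·(2,-3)/13² = (0.0237,-0.0355)
F = F_att + ΣF_rep = (-5.2263,0.2145)
Δp = p'−p = (-1.3066,0.0536); α = Δx/Fx = (-3533/2704) / (-3533/676) = 1/4
check: Δy/Fy = (145/2704) / (145/676) = 1/4 ✓

α = 1/4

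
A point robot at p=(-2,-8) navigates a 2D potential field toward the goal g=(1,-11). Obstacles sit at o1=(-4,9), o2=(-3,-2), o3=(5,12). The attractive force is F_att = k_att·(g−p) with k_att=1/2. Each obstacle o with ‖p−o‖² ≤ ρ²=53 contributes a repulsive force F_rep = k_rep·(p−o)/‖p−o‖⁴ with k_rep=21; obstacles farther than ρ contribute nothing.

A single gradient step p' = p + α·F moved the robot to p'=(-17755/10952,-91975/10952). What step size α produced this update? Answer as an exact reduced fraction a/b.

α = 1/4

F_att = 1/2·(g−p) = 1/2·(3,-3) = (1.5000,-1.5000)
o1: d²=293 > ρ²=53 → inactive
o2: d²=37 ≤ ρ²=53; F_rep = 21·(1,-6)/37² = (0.0153,-0.0920)
o3: d²=449 > ρ²=53 → inactive
F = F_att + ΣF_rep = (1.5153,-1.5920)
Δp = p'−p = (0.3788,-0.3980); α = Δx/Fx = (4149/10952) / (4149/2738) = 1/4
check: Δy/Fy = (-4359/10952) / (-4359/2738) = 1/4 ✓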